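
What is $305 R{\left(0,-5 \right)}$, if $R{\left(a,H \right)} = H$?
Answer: $-1525$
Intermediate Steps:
$305 R{\left(0,-5 \right)} = 305 \left(-5\right) = -1525$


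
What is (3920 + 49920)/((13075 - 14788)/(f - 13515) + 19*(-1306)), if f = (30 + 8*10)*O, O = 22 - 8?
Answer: -644734000/297145937 ≈ -2.1698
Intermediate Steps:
O = 14
f = 1540 (f = (30 + 8*10)*14 = (30 + 80)*14 = 110*14 = 1540)
(3920 + 49920)/((13075 - 14788)/(f - 13515) + 19*(-1306)) = (3920 + 49920)/((13075 - 14788)/(1540 - 13515) + 19*(-1306)) = 53840/(-1713/(-11975) - 24814) = 53840/(-1713*(-1/11975) - 24814) = 53840/(1713/11975 - 24814) = 53840/(-297145937/11975) = 53840*(-11975/297145937) = -644734000/297145937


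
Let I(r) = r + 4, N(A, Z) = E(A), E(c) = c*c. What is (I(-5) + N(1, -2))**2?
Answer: 0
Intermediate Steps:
E(c) = c**2
N(A, Z) = A**2
I(r) = 4 + r
(I(-5) + N(1, -2))**2 = ((4 - 5) + 1**2)**2 = (-1 + 1)**2 = 0**2 = 0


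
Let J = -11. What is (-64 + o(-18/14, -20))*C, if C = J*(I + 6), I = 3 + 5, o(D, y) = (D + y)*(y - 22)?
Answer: -127820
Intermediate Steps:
o(D, y) = (-22 + y)*(D + y) (o(D, y) = (D + y)*(-22 + y) = (-22 + y)*(D + y))
I = 8
C = -154 (C = -11*(8 + 6) = -11*14 = -154)
(-64 + o(-18/14, -20))*C = (-64 + ((-20)**2 - (-396)/14 - 22*(-20) - 18/14*(-20)))*(-154) = (-64 + (400 - (-396)/14 + 440 - 18*1/14*(-20)))*(-154) = (-64 + (400 - 22*(-9/7) + 440 - 9/7*(-20)))*(-154) = (-64 + (400 + 198/7 + 440 + 180/7))*(-154) = (-64 + 894)*(-154) = 830*(-154) = -127820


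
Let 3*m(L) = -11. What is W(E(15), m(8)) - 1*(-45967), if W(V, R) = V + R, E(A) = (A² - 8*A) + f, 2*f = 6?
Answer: 138214/3 ≈ 46071.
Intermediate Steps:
f = 3 (f = (½)*6 = 3)
m(L) = -11/3 (m(L) = (⅓)*(-11) = -11/3)
E(A) = 3 + A² - 8*A (E(A) = (A² - 8*A) + 3 = 3 + A² - 8*A)
W(V, R) = R + V
W(E(15), m(8)) - 1*(-45967) = (-11/3 + (3 + 15² - 8*15)) - 1*(-45967) = (-11/3 + (3 + 225 - 120)) + 45967 = (-11/3 + 108) + 45967 = 313/3 + 45967 = 138214/3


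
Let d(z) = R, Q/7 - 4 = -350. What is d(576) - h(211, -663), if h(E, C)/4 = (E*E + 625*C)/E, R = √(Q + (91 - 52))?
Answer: 1479416/211 + I*√2383 ≈ 7011.5 + 48.816*I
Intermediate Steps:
Q = -2422 (Q = 28 + 7*(-350) = 28 - 2450 = -2422)
R = I*√2383 (R = √(-2422 + (91 - 52)) = √(-2422 + 39) = √(-2383) = I*√2383 ≈ 48.816*I)
d(z) = I*√2383
h(E, C) = 4*(E² + 625*C)/E (h(E, C) = 4*((E*E + 625*C)/E) = 4*((E² + 625*C)/E) = 4*(E² + 625*C)/E)
d(576) - h(211, -663) = I*√2383 - (4*211 + 2500*(-663)/211) = I*√2383 - (844 + 2500*(-663)*(1/211)) = I*√2383 - (844 - 1657500/211) = I*√2383 - 1*(-1479416/211) = I*√2383 + 1479416/211 = 1479416/211 + I*√2383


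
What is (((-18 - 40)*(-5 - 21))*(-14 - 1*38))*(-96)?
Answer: 7527936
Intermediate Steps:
(((-18 - 40)*(-5 - 21))*(-14 - 1*38))*(-96) = ((-58*(-26))*(-14 - 38))*(-96) = (1508*(-52))*(-96) = -78416*(-96) = 7527936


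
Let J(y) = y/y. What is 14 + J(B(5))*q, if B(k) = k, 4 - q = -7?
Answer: 25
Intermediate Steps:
q = 11 (q = 4 - 1*(-7) = 4 + 7 = 11)
J(y) = 1
14 + J(B(5))*q = 14 + 1*11 = 14 + 11 = 25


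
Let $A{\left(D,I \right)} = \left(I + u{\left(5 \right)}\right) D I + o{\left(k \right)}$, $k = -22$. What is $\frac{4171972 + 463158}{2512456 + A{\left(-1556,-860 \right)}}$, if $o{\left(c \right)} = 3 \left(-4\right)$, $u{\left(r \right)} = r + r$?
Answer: $- \frac{2317565}{567461778} \approx -0.0040841$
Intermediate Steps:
$u{\left(r \right)} = 2 r$
$o{\left(c \right)} = -12$
$A{\left(D,I \right)} = -12 + D I \left(10 + I\right)$ ($A{\left(D,I \right)} = \left(I + 2 \cdot 5\right) D I - 12 = \left(I + 10\right) D I - 12 = \left(10 + I\right) D I - 12 = D \left(10 + I\right) I - 12 = D I \left(10 + I\right) - 12 = -12 + D I \left(10 + I\right)$)
$\frac{4171972 + 463158}{2512456 + A{\left(-1556,-860 \right)}} = \frac{4171972 + 463158}{2512456 - \left(12 - 13381600 + 1150817600\right)} = \frac{4635130}{2512456 - 1137436012} = \frac{4635130}{-1134923556} = 4635130 \left(- \frac{1}{1134923556}\right) = - \frac{2317565}{567461778}$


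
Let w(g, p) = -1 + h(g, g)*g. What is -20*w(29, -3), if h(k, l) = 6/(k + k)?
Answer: -40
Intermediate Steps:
h(k, l) = 3/k (h(k, l) = 6/((2*k)) = 6*(1/(2*k)) = 3/k)
w(g, p) = 2 (w(g, p) = -1 + (3/g)*g = -1 + 3 = 2)
-20*w(29, -3) = -20*2 = -40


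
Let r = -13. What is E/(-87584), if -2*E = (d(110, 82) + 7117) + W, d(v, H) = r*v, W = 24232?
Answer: 29919/175168 ≈ 0.17080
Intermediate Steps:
d(v, H) = -13*v
E = -29919/2 (E = -((-13*110 + 7117) + 24232)/2 = -((-1430 + 7117) + 24232)/2 = -(5687 + 24232)/2 = -½*29919 = -29919/2 ≈ -14960.)
E/(-87584) = -29919/2/(-87584) = -29919/2*(-1/87584) = 29919/175168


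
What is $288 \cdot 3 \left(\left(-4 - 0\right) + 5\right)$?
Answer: $864$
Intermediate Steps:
$288 \cdot 3 \left(\left(-4 - 0\right) + 5\right) = 288 \cdot 3 \left(\left(-4 + 0\right) + 5\right) = 288 \cdot 3 \left(-4 + 5\right) = 288 \cdot 3 \cdot 1 = 288 \cdot 3 = 864$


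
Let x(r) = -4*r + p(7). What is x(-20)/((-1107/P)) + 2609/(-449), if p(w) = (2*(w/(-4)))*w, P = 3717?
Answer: -7075107/36818 ≈ -192.16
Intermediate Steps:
p(w) = -w²/2 (p(w) = (2*(w*(-¼)))*w = (2*(-w/4))*w = (-w/2)*w = -w²/2)
x(r) = -49/2 - 4*r (x(r) = -4*r - ½*7² = -4*r - ½*49 = -4*r - 49/2 = -49/2 - 4*r)
x(-20)/((-1107/P)) + 2609/(-449) = (-49/2 - 4*(-20))/((-1107/3717)) + 2609/(-449) = (-49/2 + 80)/((-1107*1/3717)) + 2609*(-1/449) = 111/(2*(-123/413)) - 2609/449 = (111/2)*(-413/123) - 2609/449 = -15281/82 - 2609/449 = -7075107/36818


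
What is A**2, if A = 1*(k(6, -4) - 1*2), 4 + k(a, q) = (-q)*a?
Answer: 324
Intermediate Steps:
k(a, q) = -4 - a*q (k(a, q) = -4 + (-q)*a = -4 - a*q)
A = 18 (A = 1*((-4 - 1*6*(-4)) - 1*2) = 1*((-4 + 24) - 2) = 1*(20 - 2) = 1*18 = 18)
A**2 = 18**2 = 324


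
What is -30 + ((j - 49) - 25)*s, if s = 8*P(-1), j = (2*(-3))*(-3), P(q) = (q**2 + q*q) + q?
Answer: -478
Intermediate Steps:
P(q) = q + 2*q**2 (P(q) = (q**2 + q**2) + q = 2*q**2 + q = q + 2*q**2)
j = 18 (j = -6*(-3) = 18)
s = 8 (s = 8*(-(1 + 2*(-1))) = 8*(-(1 - 2)) = 8*(-1*(-1)) = 8*1 = 8)
-30 + ((j - 49) - 25)*s = -30 + ((18 - 49) - 25)*8 = -30 + (-31 - 25)*8 = -30 - 56*8 = -30 - 448 = -478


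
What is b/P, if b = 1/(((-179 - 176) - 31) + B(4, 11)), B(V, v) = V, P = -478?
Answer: 1/182596 ≈ 5.4766e-6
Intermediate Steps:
b = -1/382 (b = 1/(((-179 - 176) - 31) + 4) = 1/((-355 - 31) + 4) = 1/(-386 + 4) = 1/(-382) = -1/382 ≈ -0.0026178)
b/P = -1/382/(-478) = -1/382*(-1/478) = 1/182596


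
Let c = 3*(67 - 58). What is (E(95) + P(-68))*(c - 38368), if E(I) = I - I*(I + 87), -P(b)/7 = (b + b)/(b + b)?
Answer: 659541882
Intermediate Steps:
P(b) = -7 (P(b) = -7*(b + b)/(b + b) = -7*2*b/(2*b) = -7*2*b*1/(2*b) = -7*1 = -7)
c = 27 (c = 3*9 = 27)
E(I) = I - I*(87 + I)
(E(95) + P(-68))*(c - 38368) = (-1*95*(86 + 95) - 7)*(27 - 38368) = (-1*95*181 - 7)*(-38341) = (-17195 - 7)*(-38341) = -17202*(-38341) = 659541882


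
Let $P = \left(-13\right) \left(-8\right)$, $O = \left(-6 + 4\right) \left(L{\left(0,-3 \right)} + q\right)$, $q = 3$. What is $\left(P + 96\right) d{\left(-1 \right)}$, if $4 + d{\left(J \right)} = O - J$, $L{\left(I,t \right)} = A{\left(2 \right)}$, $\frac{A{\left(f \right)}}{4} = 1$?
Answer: $-3400$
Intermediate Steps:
$A{\left(f \right)} = 4$ ($A{\left(f \right)} = 4 \cdot 1 = 4$)
$L{\left(I,t \right)} = 4$
$O = -14$ ($O = \left(-6 + 4\right) \left(4 + 3\right) = \left(-2\right) 7 = -14$)
$P = 104$
$d{\left(J \right)} = -18 - J$ ($d{\left(J \right)} = -4 - \left(14 + J\right) = -18 - J$)
$\left(P + 96\right) d{\left(-1 \right)} = \left(104 + 96\right) \left(-18 - -1\right) = 200 \left(-18 + 1\right) = 200 \left(-17\right) = -3400$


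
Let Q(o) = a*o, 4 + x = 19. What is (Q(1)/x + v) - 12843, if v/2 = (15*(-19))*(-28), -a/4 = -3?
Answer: 15589/5 ≈ 3117.8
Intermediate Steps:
a = 12 (a = -4*(-3) = 12)
v = 15960 (v = 2*((15*(-19))*(-28)) = 2*(-285*(-28)) = 2*7980 = 15960)
x = 15 (x = -4 + 19 = 15)
Q(o) = 12*o
(Q(1)/x + v) - 12843 = ((12*1)/15 + 15960) - 12843 = ((1/15)*12 + 15960) - 12843 = (⅘ + 15960) - 12843 = 79804/5 - 12843 = 15589/5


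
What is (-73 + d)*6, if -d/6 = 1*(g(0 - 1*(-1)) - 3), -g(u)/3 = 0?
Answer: -330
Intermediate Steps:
g(u) = 0 (g(u) = -3*0 = 0)
d = 18 (d = -6*(0 - 3) = -6*(-3) = 18)
(-73 + d)*6 = (-73 + 18)*6 = -55*6 = -330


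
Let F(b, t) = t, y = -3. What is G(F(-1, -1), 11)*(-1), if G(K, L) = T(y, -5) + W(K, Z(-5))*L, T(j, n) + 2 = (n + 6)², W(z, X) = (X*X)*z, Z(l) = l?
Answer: 276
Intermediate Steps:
W(z, X) = z*X² (W(z, X) = X²*z = z*X²)
T(j, n) = -2 + (6 + n)² (T(j, n) = -2 + (n + 6)² = -2 + (6 + n)²)
G(K, L) = -1 + 25*K*L (G(K, L) = (-2 + (6 - 5)²) + (K*(-5)²)*L = (-2 + 1²) + (K*25)*L = (-2 + 1) + (25*K)*L = -1 + 25*K*L)
G(F(-1, -1), 11)*(-1) = (-1 + 25*(-1)*11)*(-1) = (-1 - 275)*(-1) = -276*(-1) = 276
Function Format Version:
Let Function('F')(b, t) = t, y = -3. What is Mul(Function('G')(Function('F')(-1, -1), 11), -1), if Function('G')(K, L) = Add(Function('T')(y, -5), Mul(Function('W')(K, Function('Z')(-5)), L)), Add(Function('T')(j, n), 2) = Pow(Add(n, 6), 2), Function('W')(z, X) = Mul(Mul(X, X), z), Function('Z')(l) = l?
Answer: 276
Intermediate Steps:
Function('W')(z, X) = Mul(z, Pow(X, 2)) (Function('W')(z, X) = Mul(Pow(X, 2), z) = Mul(z, Pow(X, 2)))
Function('T')(j, n) = Add(-2, Pow(Add(6, n), 2)) (Function('T')(j, n) = Add(-2, Pow(Add(n, 6), 2)) = Add(-2, Pow(Add(6, n), 2)))
Function('G')(K, L) = Add(-1, Mul(25, K, L)) (Function('G')(K, L) = Add(Add(-2, Pow(Add(6, -5), 2)), Mul(Mul(K, Pow(-5, 2)), L)) = Add(Add(-2, Pow(1, 2)), Mul(Mul(K, 25), L)) = Add(Add(-2, 1), Mul(Mul(25, K), L)) = Add(-1, Mul(25, K, L)))
Mul(Function('G')(Function('F')(-1, -1), 11), -1) = Mul(Add(-1, Mul(25, -1, 11)), -1) = Mul(Add(-1, -275), -1) = Mul(-276, -1) = 276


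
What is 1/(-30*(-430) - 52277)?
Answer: -1/39377 ≈ -2.5396e-5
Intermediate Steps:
1/(-30*(-430) - 52277) = 1/(12900 - 52277) = 1/(-39377) = -1/39377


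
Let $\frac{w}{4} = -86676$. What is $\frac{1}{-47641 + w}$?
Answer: $- \frac{1}{394345} \approx -2.5358 \cdot 10^{-6}$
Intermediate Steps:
$w = -346704$ ($w = 4 \left(-86676\right) = -346704$)
$\frac{1}{-47641 + w} = \frac{1}{-47641 - 346704} = \frac{1}{-394345} = - \frac{1}{394345}$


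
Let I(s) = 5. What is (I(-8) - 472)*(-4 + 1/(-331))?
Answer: 618775/331 ≈ 1869.4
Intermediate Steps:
(I(-8) - 472)*(-4 + 1/(-331)) = (5 - 472)*(-4 + 1/(-331)) = -467*(-4 - 1/331) = -467*(-1325/331) = 618775/331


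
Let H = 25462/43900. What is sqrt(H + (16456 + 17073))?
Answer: sqrt(3352958)/10 ≈ 183.11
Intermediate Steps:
H = 29/50 (H = 25462*(1/43900) = 29/50 ≈ 0.58000)
sqrt(H + (16456 + 17073)) = sqrt(29/50 + (16456 + 17073)) = sqrt(29/50 + 33529) = sqrt(1676479/50) = sqrt(3352958)/10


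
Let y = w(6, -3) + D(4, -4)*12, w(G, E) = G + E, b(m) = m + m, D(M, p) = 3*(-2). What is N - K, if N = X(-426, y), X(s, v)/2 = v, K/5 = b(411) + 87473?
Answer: -441613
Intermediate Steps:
D(M, p) = -6
b(m) = 2*m
w(G, E) = E + G
K = 441475 (K = 5*(2*411 + 87473) = 5*(822 + 87473) = 5*88295 = 441475)
y = -69 (y = (-3 + 6) - 6*12 = 3 - 72 = -69)
X(s, v) = 2*v
N = -138 (N = 2*(-69) = -138)
N - K = -138 - 1*441475 = -138 - 441475 = -441613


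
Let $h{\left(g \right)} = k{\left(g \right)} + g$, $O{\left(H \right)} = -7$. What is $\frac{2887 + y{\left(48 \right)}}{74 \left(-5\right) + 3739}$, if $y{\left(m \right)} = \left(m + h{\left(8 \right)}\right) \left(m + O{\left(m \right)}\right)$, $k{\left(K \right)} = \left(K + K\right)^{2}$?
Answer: $\frac{15679}{3369} \approx 4.6539$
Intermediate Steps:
$k{\left(K \right)} = 4 K^{2}$ ($k{\left(K \right)} = \left(2 K\right)^{2} = 4 K^{2}$)
$h{\left(g \right)} = g + 4 g^{2}$ ($h{\left(g \right)} = 4 g^{2} + g = g + 4 g^{2}$)
$y{\left(m \right)} = \left(-7 + m\right) \left(264 + m\right)$ ($y{\left(m \right)} = \left(m + 8 \left(1 + 4 \cdot 8\right)\right) \left(m - 7\right) = \left(m + 8 \left(1 + 32\right)\right) \left(-7 + m\right) = \left(m + 8 \cdot 33\right) \left(-7 + m\right) = \left(m + 264\right) \left(-7 + m\right) = \left(264 + m\right) \left(-7 + m\right) = \left(-7 + m\right) \left(264 + m\right)$)
$\frac{2887 + y{\left(48 \right)}}{74 \left(-5\right) + 3739} = \frac{2887 + \left(-1848 + 48^{2} + 257 \cdot 48\right)}{74 \left(-5\right) + 3739} = \frac{2887 + \left(-1848 + 2304 + 12336\right)}{-370 + 3739} = \frac{2887 + 12792}{3369} = 15679 \cdot \frac{1}{3369} = \frac{15679}{3369}$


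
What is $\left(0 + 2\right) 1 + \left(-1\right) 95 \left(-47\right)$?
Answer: $4467$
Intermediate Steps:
$\left(0 + 2\right) 1 + \left(-1\right) 95 \left(-47\right) = 2 \cdot 1 - -4465 = 2 + 4465 = 4467$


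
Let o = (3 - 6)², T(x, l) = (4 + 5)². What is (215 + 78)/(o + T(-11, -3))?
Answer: 293/90 ≈ 3.2556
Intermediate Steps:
T(x, l) = 81 (T(x, l) = 9² = 81)
o = 9 (o = (-3)² = 9)
(215 + 78)/(o + T(-11, -3)) = (215 + 78)/(9 + 81) = 293/90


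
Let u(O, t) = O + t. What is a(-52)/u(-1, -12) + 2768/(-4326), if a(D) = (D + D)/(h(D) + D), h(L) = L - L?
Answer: -22318/28119 ≈ -0.79370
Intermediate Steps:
h(L) = 0
a(D) = 2 (a(D) = (D + D)/(0 + D) = (2*D)/D = 2)
a(-52)/u(-1, -12) + 2768/(-4326) = 2/(-1 - 12) + 2768/(-4326) = 2/(-13) + 2768*(-1/4326) = 2*(-1/13) - 1384/2163 = -2/13 - 1384/2163 = -22318/28119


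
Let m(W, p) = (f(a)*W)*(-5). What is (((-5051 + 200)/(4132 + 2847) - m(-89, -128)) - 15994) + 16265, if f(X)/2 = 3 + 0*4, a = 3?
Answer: -2392496/997 ≈ -2399.7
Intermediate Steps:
f(X) = 6 (f(X) = 2*(3 + 0*4) = 2*(3 + 0) = 2*3 = 6)
m(W, p) = -30*W (m(W, p) = (6*W)*(-5) = -30*W)
(((-5051 + 200)/(4132 + 2847) - m(-89, -128)) - 15994) + 16265 = (((-5051 + 200)/(4132 + 2847) - (-30)*(-89)) - 15994) + 16265 = ((-4851/6979 - 1*2670) - 15994) + 16265 = ((-4851*1/6979 - 2670) - 15994) + 16265 = ((-693/997 - 2670) - 15994) + 16265 = (-2662683/997 - 15994) + 16265 = -18608701/997 + 16265 = -2392496/997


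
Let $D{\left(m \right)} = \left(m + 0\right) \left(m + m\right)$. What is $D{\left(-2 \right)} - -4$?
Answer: $12$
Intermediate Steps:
$D{\left(m \right)} = 2 m^{2}$ ($D{\left(m \right)} = m 2 m = 2 m^{2}$)
$D{\left(-2 \right)} - -4 = 2 \left(-2\right)^{2} - -4 = 2 \cdot 4 + 4 = 8 + 4 = 12$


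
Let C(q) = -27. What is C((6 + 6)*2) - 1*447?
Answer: -474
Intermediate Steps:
C((6 + 6)*2) - 1*447 = -27 - 1*447 = -27 - 447 = -474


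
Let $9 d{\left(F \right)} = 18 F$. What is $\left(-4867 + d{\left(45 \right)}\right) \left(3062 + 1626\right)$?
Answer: $-22394576$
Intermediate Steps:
$d{\left(F \right)} = 2 F$ ($d{\left(F \right)} = \frac{18 F}{9} = 2 F$)
$\left(-4867 + d{\left(45 \right)}\right) \left(3062 + 1626\right) = \left(-4867 + 2 \cdot 45\right) \left(3062 + 1626\right) = \left(-4867 + 90\right) 4688 = \left(-4777\right) 4688 = -22394576$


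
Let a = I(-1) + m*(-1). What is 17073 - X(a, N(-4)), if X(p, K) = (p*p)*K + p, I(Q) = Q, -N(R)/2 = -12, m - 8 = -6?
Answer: 16860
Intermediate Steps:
m = 2 (m = 8 - 6 = 2)
N(R) = 24 (N(R) = -2*(-12) = 24)
a = -3 (a = -1 + 2*(-1) = -1 - 2 = -3)
X(p, K) = p + K*p² (X(p, K) = p²*K + p = K*p² + p = p + K*p²)
17073 - X(a, N(-4)) = 17073 - (-3)*(1 + 24*(-3)) = 17073 - (-3)*(1 - 72) = 17073 - (-3)*(-71) = 17073 - 1*213 = 17073 - 213 = 16860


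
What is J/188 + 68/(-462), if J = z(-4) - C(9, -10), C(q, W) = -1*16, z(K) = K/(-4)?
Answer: -2465/43428 ≈ -0.056761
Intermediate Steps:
z(K) = -K/4 (z(K) = K*(-1/4) = -K/4)
C(q, W) = -16
J = 17 (J = -1/4*(-4) - 1*(-16) = 1 + 16 = 17)
J/188 + 68/(-462) = 17/188 + 68/(-462) = 17*(1/188) + 68*(-1/462) = 17/188 - 34/231 = -2465/43428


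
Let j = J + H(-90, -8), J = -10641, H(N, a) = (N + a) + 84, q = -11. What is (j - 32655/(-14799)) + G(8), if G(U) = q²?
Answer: -51953337/4933 ≈ -10532.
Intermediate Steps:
H(N, a) = 84 + N + a
j = -10655 (j = -10641 + (84 - 90 - 8) = -10641 - 14 = -10655)
G(U) = 121 (G(U) = (-11)² = 121)
(j - 32655/(-14799)) + G(8) = (-10655 - 32655/(-14799)) + 121 = (-10655 - 32655*(-1/14799)) + 121 = (-10655 + 10885/4933) + 121 = -52550230/4933 + 121 = -51953337/4933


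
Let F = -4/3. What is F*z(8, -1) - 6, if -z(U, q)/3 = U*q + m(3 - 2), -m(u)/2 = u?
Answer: -46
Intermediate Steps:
m(u) = -2*u
z(U, q) = 6 - 3*U*q (z(U, q) = -3*(U*q - 2*(3 - 2)) = -3*(U*q - 2*1) = -3*(U*q - 2) = -3*(-2 + U*q) = 6 - 3*U*q)
F = -4/3 (F = -4*⅓ = -4/3 ≈ -1.3333)
F*z(8, -1) - 6 = -4*(6 - 3*8*(-1))/3 - 6 = -4*(6 + 24)/3 - 6 = -4/3*30 - 6 = -40 - 6 = -46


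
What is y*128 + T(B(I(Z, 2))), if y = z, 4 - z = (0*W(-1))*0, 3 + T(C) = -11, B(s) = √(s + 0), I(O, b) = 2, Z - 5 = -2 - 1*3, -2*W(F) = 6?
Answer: 498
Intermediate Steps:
W(F) = -3 (W(F) = -½*6 = -3)
Z = 0 (Z = 5 + (-2 - 1*3) = 5 + (-2 - 3) = 5 - 5 = 0)
B(s) = √s
T(C) = -14 (T(C) = -3 - 11 = -14)
z = 4 (z = 4 - 0*(-3)*0 = 4 - 0*0 = 4 - 1*0 = 4 + 0 = 4)
y = 4
y*128 + T(B(I(Z, 2))) = 4*128 - 14 = 512 - 14 = 498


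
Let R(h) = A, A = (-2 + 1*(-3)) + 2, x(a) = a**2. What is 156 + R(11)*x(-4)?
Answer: 108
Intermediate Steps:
A = -3 (A = (-2 - 3) + 2 = -5 + 2 = -3)
R(h) = -3
156 + R(11)*x(-4) = 156 - 3*(-4)**2 = 156 - 3*16 = 156 - 48 = 108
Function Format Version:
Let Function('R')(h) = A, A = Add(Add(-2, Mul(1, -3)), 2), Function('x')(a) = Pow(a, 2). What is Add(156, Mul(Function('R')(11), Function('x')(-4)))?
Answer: 108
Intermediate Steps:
A = -3 (A = Add(Add(-2, -3), 2) = Add(-5, 2) = -3)
Function('R')(h) = -3
Add(156, Mul(Function('R')(11), Function('x')(-4))) = Add(156, Mul(-3, Pow(-4, 2))) = Add(156, Mul(-3, 16)) = Add(156, -48) = 108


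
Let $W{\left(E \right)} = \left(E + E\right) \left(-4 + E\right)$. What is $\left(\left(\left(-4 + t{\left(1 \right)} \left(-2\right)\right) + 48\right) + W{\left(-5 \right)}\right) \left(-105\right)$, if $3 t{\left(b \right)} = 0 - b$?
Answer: $-14140$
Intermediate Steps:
$t{\left(b \right)} = - \frac{b}{3}$ ($t{\left(b \right)} = \frac{0 - b}{3} = \frac{\left(-1\right) b}{3} = - \frac{b}{3}$)
$W{\left(E \right)} = 2 E \left(-4 + E\right)$
$\left(\left(\left(-4 + t{\left(1 \right)} \left(-2\right)\right) + 48\right) + W{\left(-5 \right)}\right) \left(-105\right) = \left(\left(\left(-4 + \left(- \frac{1}{3}\right) 1 \left(-2\right)\right) + 48\right) + 2 \left(-5\right) \left(-4 - 5\right)\right) \left(-105\right) = \left(\left(\left(-4 - - \frac{2}{3}\right) + 48\right) + 2 \left(-5\right) \left(-9\right)\right) \left(-105\right) = \left(\left(\left(-4 + \frac{2}{3}\right) + 48\right) + 90\right) \left(-105\right) = \left(\left(- \frac{10}{3} + 48\right) + 90\right) \left(-105\right) = \left(\frac{134}{3} + 90\right) \left(-105\right) = \frac{404}{3} \left(-105\right) = -14140$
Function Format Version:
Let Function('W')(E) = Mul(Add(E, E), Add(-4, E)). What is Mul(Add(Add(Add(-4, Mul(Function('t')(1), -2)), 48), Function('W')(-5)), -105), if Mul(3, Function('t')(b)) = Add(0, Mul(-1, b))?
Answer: -14140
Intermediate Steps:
Function('t')(b) = Mul(Rational(-1, 3), b) (Function('t')(b) = Mul(Rational(1, 3), Add(0, Mul(-1, b))) = Mul(Rational(1, 3), Mul(-1, b)) = Mul(Rational(-1, 3), b))
Function('W')(E) = Mul(2, E, Add(-4, E)) (Function('W')(E) = Mul(Mul(2, E), Add(-4, E)) = Mul(2, E, Add(-4, E)))
Mul(Add(Add(Add(-4, Mul(Function('t')(1), -2)), 48), Function('W')(-5)), -105) = Mul(Add(Add(Add(-4, Mul(Mul(Rational(-1, 3), 1), -2)), 48), Mul(2, -5, Add(-4, -5))), -105) = Mul(Add(Add(Add(-4, Mul(Rational(-1, 3), -2)), 48), Mul(2, -5, -9)), -105) = Mul(Add(Add(Add(-4, Rational(2, 3)), 48), 90), -105) = Mul(Add(Add(Rational(-10, 3), 48), 90), -105) = Mul(Add(Rational(134, 3), 90), -105) = Mul(Rational(404, 3), -105) = -14140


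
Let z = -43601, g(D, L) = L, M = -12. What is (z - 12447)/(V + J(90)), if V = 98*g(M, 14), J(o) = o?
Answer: -28024/731 ≈ -38.337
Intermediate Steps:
V = 1372 (V = 98*14 = 1372)
(z - 12447)/(V + J(90)) = (-43601 - 12447)/(1372 + 90) = -56048/1462 = -56048*1/1462 = -28024/731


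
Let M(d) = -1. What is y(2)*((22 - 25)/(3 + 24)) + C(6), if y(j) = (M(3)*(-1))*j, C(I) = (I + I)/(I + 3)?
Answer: 10/9 ≈ 1.1111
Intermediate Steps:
C(I) = 2*I/(3 + I) (C(I) = (2*I)/(3 + I) = 2*I/(3 + I))
y(j) = j (y(j) = (-1*(-1))*j = 1*j = j)
y(2)*((22 - 25)/(3 + 24)) + C(6) = 2*((22 - 25)/(3 + 24)) + 2*6/(3 + 6) = 2*(-3/27) + 2*6/9 = 2*(-3*1/27) + 2*6*(1/9) = 2*(-1/9) + 4/3 = -2/9 + 4/3 = 10/9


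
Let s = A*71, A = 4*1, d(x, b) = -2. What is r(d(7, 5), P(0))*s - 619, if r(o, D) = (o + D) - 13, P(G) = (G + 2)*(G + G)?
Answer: -4879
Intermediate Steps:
A = 4
P(G) = 2*G*(2 + G) (P(G) = (2 + G)*(2*G) = 2*G*(2 + G))
r(o, D) = -13 + D + o (r(o, D) = (D + o) - 13 = -13 + D + o)
s = 284 (s = 4*71 = 284)
r(d(7, 5), P(0))*s - 619 = (-13 + 2*0*(2 + 0) - 2)*284 - 619 = (-13 + 2*0*2 - 2)*284 - 619 = (-13 + 0 - 2)*284 - 619 = -15*284 - 619 = -4260 - 619 = -4879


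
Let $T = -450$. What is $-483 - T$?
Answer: $-33$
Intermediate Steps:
$-483 - T = -483 - -450 = -483 + 450 = -33$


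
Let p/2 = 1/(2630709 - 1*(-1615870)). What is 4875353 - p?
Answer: 20703571667385/4246579 ≈ 4.8754e+6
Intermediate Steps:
p = 2/4246579 (p = 2/(2630709 - 1*(-1615870)) = 2/(2630709 + 1615870) = 2/4246579 ≈ 4.7097e-7)
4875353 - p = 4875353 - 1*2/4246579 = 4875353 - 2/4246579 = 20703571667385/4246579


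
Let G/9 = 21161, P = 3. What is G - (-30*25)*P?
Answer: 192699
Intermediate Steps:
G = 190449 (G = 9*21161 = 190449)
G - (-30*25)*P = 190449 - (-30*25)*3 = 190449 - (-750)*3 = 190449 - 1*(-2250) = 190449 + 2250 = 192699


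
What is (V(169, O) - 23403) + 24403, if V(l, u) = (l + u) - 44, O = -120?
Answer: 1005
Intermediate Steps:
V(l, u) = -44 + l + u
(V(169, O) - 23403) + 24403 = ((-44 + 169 - 120) - 23403) + 24403 = (5 - 23403) + 24403 = -23398 + 24403 = 1005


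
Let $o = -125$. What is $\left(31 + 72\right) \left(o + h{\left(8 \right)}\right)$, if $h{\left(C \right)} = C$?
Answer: $-12051$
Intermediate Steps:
$\left(31 + 72\right) \left(o + h{\left(8 \right)}\right) = \left(31 + 72\right) \left(-125 + 8\right) = 103 \left(-117\right) = -12051$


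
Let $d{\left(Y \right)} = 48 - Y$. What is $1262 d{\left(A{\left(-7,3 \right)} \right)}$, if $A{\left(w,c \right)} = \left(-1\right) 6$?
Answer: $68148$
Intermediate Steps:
$A{\left(w,c \right)} = -6$
$1262 d{\left(A{\left(-7,3 \right)} \right)} = 1262 \left(48 - -6\right) = 1262 \left(48 + 6\right) = 1262 \cdot 54 = 68148$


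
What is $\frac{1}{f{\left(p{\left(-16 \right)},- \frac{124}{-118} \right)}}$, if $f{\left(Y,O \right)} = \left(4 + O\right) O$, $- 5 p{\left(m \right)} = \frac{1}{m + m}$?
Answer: $\frac{3481}{18476} \approx 0.18841$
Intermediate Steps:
$p{\left(m \right)} = - \frac{1}{10 m}$ ($p{\left(m \right)} = - \frac{1}{5 \left(m + m\right)} = - \frac{1}{5 \cdot 2 m} = - \frac{\frac{1}{2} \frac{1}{m}}{5} = - \frac{1}{10 m}$)
$f{\left(Y,O \right)} = O \left(4 + O\right)$
$\frac{1}{f{\left(p{\left(-16 \right)},- \frac{124}{-118} \right)}} = \frac{1}{- \frac{124}{-118} \left(4 - \frac{124}{-118}\right)} = \frac{1}{\left(-124\right) \left(- \frac{1}{118}\right) \left(4 - - \frac{62}{59}\right)} = \frac{1}{\frac{62}{59} \left(4 + \frac{62}{59}\right)} = \frac{1}{\frac{62}{59} \cdot \frac{298}{59}} = \frac{1}{\frac{18476}{3481}} = \frac{3481}{18476}$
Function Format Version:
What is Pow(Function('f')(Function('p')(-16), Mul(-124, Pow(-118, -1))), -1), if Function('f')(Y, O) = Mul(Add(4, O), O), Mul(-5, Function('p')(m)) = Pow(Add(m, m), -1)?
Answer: Rational(3481, 18476) ≈ 0.18841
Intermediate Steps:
Function('p')(m) = Mul(Rational(-1, 10), Pow(m, -1)) (Function('p')(m) = Mul(Rational(-1, 5), Pow(Add(m, m), -1)) = Mul(Rational(-1, 5), Pow(Mul(2, m), -1)) = Mul(Rational(-1, 5), Mul(Rational(1, 2), Pow(m, -1))) = Mul(Rational(-1, 10), Pow(m, -1)))
Function('f')(Y, O) = Mul(O, Add(4, O))
Pow(Function('f')(Function('p')(-16), Mul(-124, Pow(-118, -1))), -1) = Pow(Mul(Mul(-124, Pow(-118, -1)), Add(4, Mul(-124, Pow(-118, -1)))), -1) = Pow(Mul(Mul(-124, Rational(-1, 118)), Add(4, Mul(-124, Rational(-1, 118)))), -1) = Pow(Mul(Rational(62, 59), Add(4, Rational(62, 59))), -1) = Pow(Mul(Rational(62, 59), Rational(298, 59)), -1) = Pow(Rational(18476, 3481), -1) = Rational(3481, 18476)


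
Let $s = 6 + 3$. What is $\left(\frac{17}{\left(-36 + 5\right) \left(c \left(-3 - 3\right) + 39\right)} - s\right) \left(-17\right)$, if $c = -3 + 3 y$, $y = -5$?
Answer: $\frac{697510}{4557} \approx 153.06$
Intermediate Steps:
$c = -18$ ($c = -3 + 3 \left(-5\right) = -3 - 15 = -18$)
$s = 9$
$\left(\frac{17}{\left(-36 + 5\right) \left(c \left(-3 - 3\right) + 39\right)} - s\right) \left(-17\right) = \left(\frac{17}{\left(-36 + 5\right) \left(- 18 \left(-3 - 3\right) + 39\right)} - 9\right) \left(-17\right) = \left(\frac{17}{\left(-31\right) \left(\left(-18\right) \left(-6\right) + 39\right)} - 9\right) \left(-17\right) = \left(\frac{17}{\left(-31\right) \left(108 + 39\right)} - 9\right) \left(-17\right) = \left(\frac{17}{\left(-31\right) 147} - 9\right) \left(-17\right) = \left(\frac{17}{-4557} - 9\right) \left(-17\right) = \left(17 \left(- \frac{1}{4557}\right) - 9\right) \left(-17\right) = \left(- \frac{17}{4557} - 9\right) \left(-17\right) = \left(- \frac{41030}{4557}\right) \left(-17\right) = \frac{697510}{4557}$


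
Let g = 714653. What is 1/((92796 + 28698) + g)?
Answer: 1/836147 ≈ 1.1960e-6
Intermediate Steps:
1/((92796 + 28698) + g) = 1/((92796 + 28698) + 714653) = 1/(121494 + 714653) = 1/836147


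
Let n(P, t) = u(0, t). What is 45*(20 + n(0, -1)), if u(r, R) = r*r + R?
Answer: 855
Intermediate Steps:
u(r, R) = R + r² (u(r, R) = r² + R = R + r²)
n(P, t) = t (n(P, t) = t + 0² = t + 0 = t)
45*(20 + n(0, -1)) = 45*(20 - 1) = 45*19 = 855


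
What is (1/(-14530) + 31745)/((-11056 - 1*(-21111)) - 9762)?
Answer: 461254849/4257290 ≈ 108.34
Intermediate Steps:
(1/(-14530) + 31745)/((-11056 - 1*(-21111)) - 9762) = (-1/14530 + 31745)/((-11056 + 21111) - 9762) = 461254849/(14530*(10055 - 9762)) = (461254849/14530)/293 = (461254849/14530)*(1/293) = 461254849/4257290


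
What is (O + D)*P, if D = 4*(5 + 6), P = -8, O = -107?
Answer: 504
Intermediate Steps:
D = 44 (D = 4*11 = 44)
(O + D)*P = (-107 + 44)*(-8) = -63*(-8) = 504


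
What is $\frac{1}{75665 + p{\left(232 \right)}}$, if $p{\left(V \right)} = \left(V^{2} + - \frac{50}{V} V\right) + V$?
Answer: $\frac{1}{129671} \approx 7.7118 \cdot 10^{-6}$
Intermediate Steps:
$p{\left(V \right)} = -50 + V + V^{2}$ ($p{\left(V \right)} = \left(V^{2} - 50\right) + V = \left(-50 + V^{2}\right) + V = -50 + V + V^{2}$)
$\frac{1}{75665 + p{\left(232 \right)}} = \frac{1}{75665 + \left(-50 + 232 + 232^{2}\right)} = \frac{1}{75665 + \left(-50 + 232 + 53824\right)} = \frac{1}{75665 + 54006} = \frac{1}{129671}$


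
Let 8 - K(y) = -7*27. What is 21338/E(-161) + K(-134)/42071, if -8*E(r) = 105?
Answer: -7181667299/4417455 ≈ -1625.7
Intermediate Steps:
E(r) = -105/8 (E(r) = -⅛*105 = -105/8)
K(y) = 197 (K(y) = 8 - (-7)*27 = 8 - 1*(-189) = 8 + 189 = 197)
21338/E(-161) + K(-134)/42071 = 21338/(-105/8) + 197/42071 = 21338*(-8/105) + 197*(1/42071) = -170704/105 + 197/42071 = -7181667299/4417455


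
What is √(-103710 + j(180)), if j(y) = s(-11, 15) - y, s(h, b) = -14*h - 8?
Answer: 8*I*√1621 ≈ 322.09*I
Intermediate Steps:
s(h, b) = -8 - 14*h
j(y) = 146 - y (j(y) = (-8 - 14*(-11)) - y = (-8 + 154) - y = 146 - y)
√(-103710 + j(180)) = √(-103710 + (146 - 1*180)) = √(-103710 + (146 - 180)) = √(-103710 - 34) = √(-103744) = 8*I*√1621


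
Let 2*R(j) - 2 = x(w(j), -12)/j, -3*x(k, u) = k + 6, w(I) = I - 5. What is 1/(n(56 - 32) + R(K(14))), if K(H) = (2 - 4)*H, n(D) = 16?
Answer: 56/943 ≈ 0.059385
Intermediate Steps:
w(I) = -5 + I
x(k, u) = -2 - k/3 (x(k, u) = -(k + 6)/3 = -(6 + k)/3 = -2 - k/3)
K(H) = -2*H
R(j) = 1 + (-⅓ - j/3)/(2*j) (R(j) = 1 + ((-2 - (-5 + j)/3)/j)/2 = 1 + ((-2 + (5/3 - j/3))/j)/2 = 1 + ((-⅓ - j/3)/j)/2 = 1 + (-⅓ - j/3)/(2*j))
1/(n(56 - 32) + R(K(14))) = 1/(16 + (-1 + 5*(-2*14))/(6*((-2*14)))) = 1/(16 + (⅙)*(-1 + 5*(-28))/(-28)) = 1/(16 + (⅙)*(-1/28)*(-1 - 140)) = 1/(16 + (⅙)*(-1/28)*(-141)) = 1/(16 + 47/56) = 1/(943/56) = 56/943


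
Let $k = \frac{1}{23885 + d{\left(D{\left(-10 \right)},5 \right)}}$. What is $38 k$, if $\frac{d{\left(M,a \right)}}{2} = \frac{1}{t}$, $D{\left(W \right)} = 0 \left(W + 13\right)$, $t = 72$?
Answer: $\frac{1368}{859861} \approx 0.001591$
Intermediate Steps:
$D{\left(W \right)} = 0$ ($D{\left(W \right)} = 0 \left(13 + W\right) = 0$)
$d{\left(M,a \right)} = \frac{1}{36}$ ($d{\left(M,a \right)} = \frac{2}{72} = 2 \cdot \frac{1}{72} = \frac{1}{36}$)
$k = \frac{36}{859861}$ ($k = \frac{1}{23885 + \frac{1}{36}} = \frac{1}{\frac{859861}{36}} = \frac{36}{859861} \approx 4.1867 \cdot 10^{-5}$)
$38 k = 38 \cdot \frac{36}{859861} = \frac{1368}{859861}$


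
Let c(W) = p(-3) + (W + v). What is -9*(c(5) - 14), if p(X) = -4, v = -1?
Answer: 126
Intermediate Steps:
c(W) = -5 + W (c(W) = -4 + (W - 1) = -4 + (-1 + W) = -5 + W)
-9*(c(5) - 14) = -9*((-5 + 5) - 14) = -9*(0 - 14) = -9*(-14) = 126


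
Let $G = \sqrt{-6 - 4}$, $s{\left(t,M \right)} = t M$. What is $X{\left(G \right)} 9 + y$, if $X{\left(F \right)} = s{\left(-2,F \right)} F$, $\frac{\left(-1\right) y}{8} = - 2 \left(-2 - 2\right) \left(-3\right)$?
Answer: $372$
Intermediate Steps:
$s{\left(t,M \right)} = M t$
$G = i \sqrt{10}$ ($G = \sqrt{-10} = i \sqrt{10} \approx 3.1623 i$)
$y = 192$ ($y = - 8 - 2 \left(-2 - 2\right) \left(-3\right) = - 8 \left(-2\right) \left(-4\right) \left(-3\right) = - 8 \cdot 8 \left(-3\right) = \left(-8\right) \left(-24\right) = 192$)
$X{\left(F \right)} = - 2 F^{2}$ ($X{\left(F \right)} = F \left(-2\right) F = - 2 F F = - 2 F^{2}$)
$X{\left(G \right)} 9 + y = - 2 \left(i \sqrt{10}\right)^{2} \cdot 9 + 192 = \left(-2\right) \left(-10\right) 9 + 192 = 20 \cdot 9 + 192 = 180 + 192 = 372$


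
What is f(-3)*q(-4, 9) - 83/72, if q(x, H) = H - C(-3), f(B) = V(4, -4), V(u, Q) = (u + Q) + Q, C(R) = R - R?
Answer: -2675/72 ≈ -37.153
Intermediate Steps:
C(R) = 0
V(u, Q) = u + 2*Q (V(u, Q) = (Q + u) + Q = u + 2*Q)
f(B) = -4 (f(B) = 4 + 2*(-4) = 4 - 8 = -4)
q(x, H) = H (q(x, H) = H - 1*0 = H + 0 = H)
f(-3)*q(-4, 9) - 83/72 = -4*9 - 83/72 = -36 - 83*1/72 = -36 - 83/72 = -2675/72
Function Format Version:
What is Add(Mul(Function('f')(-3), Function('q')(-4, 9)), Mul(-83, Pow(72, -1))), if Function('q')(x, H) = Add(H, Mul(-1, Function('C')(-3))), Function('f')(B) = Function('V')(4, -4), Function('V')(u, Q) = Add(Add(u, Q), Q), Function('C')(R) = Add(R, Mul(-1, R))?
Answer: Rational(-2675, 72) ≈ -37.153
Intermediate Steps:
Function('C')(R) = 0
Function('V')(u, Q) = Add(u, Mul(2, Q)) (Function('V')(u, Q) = Add(Add(Q, u), Q) = Add(u, Mul(2, Q)))
Function('f')(B) = -4 (Function('f')(B) = Add(4, Mul(2, -4)) = Add(4, -8) = -4)
Function('q')(x, H) = H (Function('q')(x, H) = Add(H, Mul(-1, 0)) = Add(H, 0) = H)
Add(Mul(Function('f')(-3), Function('q')(-4, 9)), Mul(-83, Pow(72, -1))) = Add(Mul(-4, 9), Mul(-83, Pow(72, -1))) = Add(-36, Mul(-83, Rational(1, 72))) = Add(-36, Rational(-83, 72)) = Rational(-2675, 72)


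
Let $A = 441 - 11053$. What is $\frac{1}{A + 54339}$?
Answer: $\frac{1}{43727} \approx 2.2869 \cdot 10^{-5}$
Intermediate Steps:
$A = -10612$ ($A = 441 - 11053 = -10612$)
$\frac{1}{A + 54339} = \frac{1}{-10612 + 54339} = \frac{1}{43727}$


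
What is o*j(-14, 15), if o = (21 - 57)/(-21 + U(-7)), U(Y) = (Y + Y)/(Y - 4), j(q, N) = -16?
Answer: -6336/217 ≈ -29.198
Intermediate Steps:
U(Y) = 2*Y/(-4 + Y) (U(Y) = (2*Y)/(-4 + Y) = 2*Y/(-4 + Y))
o = 396/217 (o = (21 - 57)/(-21 + 2*(-7)/(-4 - 7)) = -36/(-21 + 2*(-7)/(-11)) = -36/(-21 + 2*(-7)*(-1/11)) = -36/(-21 + 14/11) = -36/(-217/11) = -36*(-11/217) = 396/217 ≈ 1.8249)
o*j(-14, 15) = (396/217)*(-16) = -6336/217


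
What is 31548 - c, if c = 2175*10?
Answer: 9798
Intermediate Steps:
c = 21750
31548 - c = 31548 - 1*21750 = 31548 - 21750 = 9798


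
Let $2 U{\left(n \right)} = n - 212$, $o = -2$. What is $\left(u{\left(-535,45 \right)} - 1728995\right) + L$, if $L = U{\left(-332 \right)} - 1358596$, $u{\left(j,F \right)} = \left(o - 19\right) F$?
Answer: $-3088808$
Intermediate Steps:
$U{\left(n \right)} = -106 + \frac{n}{2}$ ($U{\left(n \right)} = \frac{n - 212}{2} = \frac{-212 + n}{2} = -106 + \frac{n}{2}$)
$u{\left(j,F \right)} = - 21 F$ ($u{\left(j,F \right)} = \left(-2 - 19\right) F = - 21 F$)
$L = -1358868$ ($L = \left(-106 + \frac{1}{2} \left(-332\right)\right) - 1358596 = \left(-106 - 166\right) - 1358596 = -272 - 1358596 = -1358868$)
$\left(u{\left(-535,45 \right)} - 1728995\right) + L = \left(\left(-21\right) 45 - 1728995\right) - 1358868 = \left(-945 - 1728995\right) - 1358868 = -1729940 - 1358868 = -3088808$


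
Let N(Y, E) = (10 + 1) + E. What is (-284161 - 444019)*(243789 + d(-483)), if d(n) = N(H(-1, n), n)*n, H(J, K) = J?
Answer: -343529837700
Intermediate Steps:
N(Y, E) = 11 + E
d(n) = n*(11 + n) (d(n) = (11 + n)*n = n*(11 + n))
(-284161 - 444019)*(243789 + d(-483)) = (-284161 - 444019)*(243789 - 483*(11 - 483)) = -728180*(243789 - 483*(-472)) = -728180*(243789 + 227976) = -728180*471765 = -343529837700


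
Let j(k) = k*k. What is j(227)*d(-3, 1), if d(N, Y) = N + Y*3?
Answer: 0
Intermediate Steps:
d(N, Y) = N + 3*Y
j(k) = k**2
j(227)*d(-3, 1) = 227**2*(-3 + 3*1) = 51529*(-3 + 3) = 51529*0 = 0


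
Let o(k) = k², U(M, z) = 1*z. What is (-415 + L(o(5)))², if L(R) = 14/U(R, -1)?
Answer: 184041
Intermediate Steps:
U(M, z) = z
L(R) = -14 (L(R) = 14/(-1) = 14*(-1) = -14)
(-415 + L(o(5)))² = (-415 - 14)² = (-429)² = 184041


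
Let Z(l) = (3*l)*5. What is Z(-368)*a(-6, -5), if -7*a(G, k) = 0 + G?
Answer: -33120/7 ≈ -4731.4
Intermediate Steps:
Z(l) = 15*l
a(G, k) = -G/7 (a(G, k) = -(0 + G)/7 = -G/7)
Z(-368)*a(-6, -5) = (15*(-368))*(-1/7*(-6)) = -5520*6/7 = -33120/7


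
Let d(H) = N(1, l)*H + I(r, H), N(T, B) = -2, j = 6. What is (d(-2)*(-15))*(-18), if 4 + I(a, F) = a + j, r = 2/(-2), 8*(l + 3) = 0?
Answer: 1350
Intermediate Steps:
l = -3 (l = -3 + (⅛)*0 = -3 + 0 = -3)
r = -1 (r = 2*(-½) = -1)
I(a, F) = 2 + a (I(a, F) = -4 + (a + 6) = -4 + (6 + a) = 2 + a)
d(H) = 1 - 2*H (d(H) = -2*H + (2 - 1) = -2*H + 1 = 1 - 2*H)
(d(-2)*(-15))*(-18) = ((1 - 2*(-2))*(-15))*(-18) = ((1 + 4)*(-15))*(-18) = (5*(-15))*(-18) = -75*(-18) = 1350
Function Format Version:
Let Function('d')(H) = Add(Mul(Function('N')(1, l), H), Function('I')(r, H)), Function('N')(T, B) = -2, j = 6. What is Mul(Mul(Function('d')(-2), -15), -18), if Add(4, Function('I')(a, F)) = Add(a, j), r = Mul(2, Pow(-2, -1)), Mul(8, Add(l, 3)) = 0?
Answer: 1350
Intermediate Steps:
l = -3 (l = Add(-3, Mul(Rational(1, 8), 0)) = Add(-3, 0) = -3)
r = -1 (r = Mul(2, Rational(-1, 2)) = -1)
Function('I')(a, F) = Add(2, a) (Function('I')(a, F) = Add(-4, Add(a, 6)) = Add(-4, Add(6, a)) = Add(2, a))
Function('d')(H) = Add(1, Mul(-2, H)) (Function('d')(H) = Add(Mul(-2, H), Add(2, -1)) = Add(Mul(-2, H), 1) = Add(1, Mul(-2, H)))
Mul(Mul(Function('d')(-2), -15), -18) = Mul(Mul(Add(1, Mul(-2, -2)), -15), -18) = Mul(Mul(Add(1, 4), -15), -18) = Mul(Mul(5, -15), -18) = Mul(-75, -18) = 1350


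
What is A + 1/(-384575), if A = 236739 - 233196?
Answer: 1362549224/384575 ≈ 3543.0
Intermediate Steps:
A = 3543
A + 1/(-384575) = 3543 + 1/(-384575) = 3543 - 1/384575 = 1362549224/384575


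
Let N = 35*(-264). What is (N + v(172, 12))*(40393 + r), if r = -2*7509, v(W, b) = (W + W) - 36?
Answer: -226649500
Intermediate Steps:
v(W, b) = -36 + 2*W (v(W, b) = 2*W - 36 = -36 + 2*W)
N = -9240
r = -15018
(N + v(172, 12))*(40393 + r) = (-9240 + (-36 + 2*172))*(40393 - 15018) = (-9240 + (-36 + 344))*25375 = (-9240 + 308)*25375 = -8932*25375 = -226649500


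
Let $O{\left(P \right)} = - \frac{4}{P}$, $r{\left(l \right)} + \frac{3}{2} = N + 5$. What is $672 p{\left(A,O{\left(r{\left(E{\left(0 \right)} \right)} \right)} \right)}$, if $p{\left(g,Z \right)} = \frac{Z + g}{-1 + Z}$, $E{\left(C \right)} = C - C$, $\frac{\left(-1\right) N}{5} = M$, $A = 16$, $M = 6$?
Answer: $- \frac{191744}{15} \approx -12783.0$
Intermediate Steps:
$N = -30$ ($N = \left(-5\right) 6 = -30$)
$E{\left(C \right)} = 0$
$r{\left(l \right)} = - \frac{53}{2}$ ($r{\left(l \right)} = - \frac{3}{2} + \left(-30 + 5\right) = - \frac{3}{2} - 25 = - \frac{53}{2}$)
$p{\left(g,Z \right)} = \frac{Z + g}{-1 + Z}$
$672 p{\left(A,O{\left(r{\left(E{\left(0 \right)} \right)} \right)} \right)} = 672 \frac{- \frac{4}{- \frac{53}{2}} + 16}{-1 - \frac{4}{- \frac{53}{2}}} = 672 \frac{\left(-4\right) \left(- \frac{2}{53}\right) + 16}{-1 - - \frac{8}{53}} = 672 \frac{\frac{8}{53} + 16}{-1 + \frac{8}{53}} = 672 \frac{1}{- \frac{45}{53}} \cdot \frac{856}{53} = 672 \left(\left(- \frac{53}{45}\right) \frac{856}{53}\right) = 672 \left(- \frac{856}{45}\right) = - \frac{191744}{15}$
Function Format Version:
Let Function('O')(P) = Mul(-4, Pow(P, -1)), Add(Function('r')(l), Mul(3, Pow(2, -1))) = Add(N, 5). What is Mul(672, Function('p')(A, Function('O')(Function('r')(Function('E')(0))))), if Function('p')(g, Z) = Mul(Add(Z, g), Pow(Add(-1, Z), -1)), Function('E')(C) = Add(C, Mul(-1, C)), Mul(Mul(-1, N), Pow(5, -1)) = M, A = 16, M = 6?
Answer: Rational(-191744, 15) ≈ -12783.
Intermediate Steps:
N = -30 (N = Mul(-5, 6) = -30)
Function('E')(C) = 0
Function('r')(l) = Rational(-53, 2) (Function('r')(l) = Add(Rational(-3, 2), Add(-30, 5)) = Add(Rational(-3, 2), -25) = Rational(-53, 2))
Function('p')(g, Z) = Mul(Pow(Add(-1, Z), -1), Add(Z, g))
Mul(672, Function('p')(A, Function('O')(Function('r')(Function('E')(0))))) = Mul(672, Mul(Pow(Add(-1, Mul(-4, Pow(Rational(-53, 2), -1))), -1), Add(Mul(-4, Pow(Rational(-53, 2), -1)), 16))) = Mul(672, Mul(Pow(Add(-1, Mul(-4, Rational(-2, 53))), -1), Add(Mul(-4, Rational(-2, 53)), 16))) = Mul(672, Mul(Pow(Add(-1, Rational(8, 53)), -1), Add(Rational(8, 53), 16))) = Mul(672, Mul(Pow(Rational(-45, 53), -1), Rational(856, 53))) = Mul(672, Mul(Rational(-53, 45), Rational(856, 53))) = Mul(672, Rational(-856, 45)) = Rational(-191744, 15)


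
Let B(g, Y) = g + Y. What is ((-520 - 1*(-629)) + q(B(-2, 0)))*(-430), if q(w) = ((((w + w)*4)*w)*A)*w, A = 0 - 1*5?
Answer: -184470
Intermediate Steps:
B(g, Y) = Y + g
A = -5 (A = 0 - 5 = -5)
q(w) = -40*w³ (q(w) = ((((w + w)*4)*w)*(-5))*w = ((((2*w)*4)*w)*(-5))*w = (((8*w)*w)*(-5))*w = ((8*w²)*(-5))*w = (-40*w²)*w = -40*w³)
((-520 - 1*(-629)) + q(B(-2, 0)))*(-430) = ((-520 - 1*(-629)) - 40*(0 - 2)³)*(-430) = ((-520 + 629) - 40*(-2)³)*(-430) = (109 - 40*(-8))*(-430) = (109 + 320)*(-430) = 429*(-430) = -184470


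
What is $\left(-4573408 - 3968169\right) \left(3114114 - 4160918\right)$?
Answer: $8941356969908$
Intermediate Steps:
$\left(-4573408 - 3968169\right) \left(3114114 - 4160918\right) = \left(-4573408 - 3968169\right) \left(-1046804\right) = \left(-8541577\right) \left(-1046804\right) = 8941356969908$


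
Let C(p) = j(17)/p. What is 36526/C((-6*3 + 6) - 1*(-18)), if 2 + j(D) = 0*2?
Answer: -109578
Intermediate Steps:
j(D) = -2 (j(D) = -2 + 0*2 = -2 + 0 = -2)
C(p) = -2/p
36526/C((-6*3 + 6) - 1*(-18)) = 36526/((-2/((-6*3 + 6) - 1*(-18)))) = 36526/((-2/((-18 + 6) + 18))) = 36526/((-2/(-12 + 18))) = 36526/((-2/6)) = 36526/((-2*⅙)) = 36526/(-⅓) = 36526*(-3) = -109578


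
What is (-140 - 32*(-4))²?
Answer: 144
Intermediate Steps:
(-140 - 32*(-4))² = (-140 + 128)² = (-12)² = 144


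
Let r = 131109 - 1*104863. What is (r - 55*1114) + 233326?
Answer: 198302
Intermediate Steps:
r = 26246 (r = 131109 - 104863 = 26246)
(r - 55*1114) + 233326 = (26246 - 55*1114) + 233326 = (26246 - 61270) + 233326 = -35024 + 233326 = 198302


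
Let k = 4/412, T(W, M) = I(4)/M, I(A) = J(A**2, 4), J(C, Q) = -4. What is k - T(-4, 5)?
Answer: 417/515 ≈ 0.80971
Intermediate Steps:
I(A) = -4
T(W, M) = -4/M
k = 1/103 (k = 4*(1/412) = 1/103 ≈ 0.0097087)
k - T(-4, 5) = 1/103 - (-4)/5 = 1/103 - 1*(-4/5) = 1/103 + 4/5 = 417/515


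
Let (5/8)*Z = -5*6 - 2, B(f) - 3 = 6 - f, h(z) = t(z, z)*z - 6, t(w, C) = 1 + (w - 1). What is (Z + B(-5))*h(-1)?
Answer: 186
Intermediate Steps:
t(w, C) = w (t(w, C) = 1 + (-1 + w) = w)
h(z) = -6 + z² (h(z) = z*z - 6 = z² - 6 = -6 + z²)
B(f) = 9 - f (B(f) = 3 + (6 - f) = 9 - f)
Z = -256/5 (Z = 8*(-5*6 - 2)/5 = 8*(-30 - 2)/5 = (8/5)*(-32) = -256/5 ≈ -51.200)
(Z + B(-5))*h(-1) = (-256/5 + (9 - 1*(-5)))*(-6 + (-1)²) = (-256/5 + (9 + 5))*(-6 + 1) = (-256/5 + 14)*(-5) = -186/5*(-5) = 186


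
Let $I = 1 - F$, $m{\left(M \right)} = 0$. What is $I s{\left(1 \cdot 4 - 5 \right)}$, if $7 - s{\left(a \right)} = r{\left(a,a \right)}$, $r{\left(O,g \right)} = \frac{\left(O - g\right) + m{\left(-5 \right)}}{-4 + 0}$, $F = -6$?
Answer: $49$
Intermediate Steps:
$r{\left(O,g \right)} = - \frac{O}{4} + \frac{g}{4}$ ($r{\left(O,g \right)} = \frac{\left(O - g\right) + 0}{-4 + 0} = \frac{O - g}{-4} = \left(O - g\right) \left(- \frac{1}{4}\right) = - \frac{O}{4} + \frac{g}{4}$)
$s{\left(a \right)} = 7$ ($s{\left(a \right)} = 7 - \left(- \frac{a}{4} + \frac{a}{4}\right) = 7 - 0 = 7 + 0 = 7$)
$I = 7$ ($I = 1 - -6 = 1 + 6 = 7$)
$I s{\left(1 \cdot 4 - 5 \right)} = 7 \cdot 7 = 49$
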